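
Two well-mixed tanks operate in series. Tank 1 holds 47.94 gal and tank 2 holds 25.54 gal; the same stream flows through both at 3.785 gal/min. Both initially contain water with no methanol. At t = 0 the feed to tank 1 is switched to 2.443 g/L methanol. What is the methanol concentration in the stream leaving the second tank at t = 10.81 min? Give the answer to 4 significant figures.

0.7773 g/L

Species balance on tank i: dCᵢ/dt = (Cᵢ₋₁ − Cᵢ)/τᵢ with τᵢ = Vᵢ/Q.
τ₁ = 47.94/3.785 = 12.6658 min; τ₂ = 25.54/3.785 = 6.74769 min.
Solving the cascade with C₁(0)=C₂(0)=0 gives C₂(t) = C_in[1 − (τ₁ e^(−t/τ₁) − τ₂ e^(−t/τ₂))/(τ₁ − τ₂)].
At t = 10.81: e^(−t/τ₁) = 0.425930, e^(−t/τ₂) = 0.201487.
C₂ = 2.443·[1 − (12.6658·0.425930 − 6.74769·0.201487)/(5.91810)] = 2.443·0.318165 = 0.777277 g/L.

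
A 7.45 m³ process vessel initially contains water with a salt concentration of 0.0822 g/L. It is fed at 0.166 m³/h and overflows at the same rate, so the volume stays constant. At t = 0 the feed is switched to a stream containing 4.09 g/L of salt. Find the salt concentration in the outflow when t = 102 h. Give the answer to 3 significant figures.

3.68 g/L

Transient balance on the dissolved component: V dC/dt = Q(C_in − C).
So dC/dt = (C_in − C)/τ with τ = V/Q = 7.45/0.166 = 44.880 h.
Integrating: C(t) = C_in + (C₀ − C_in) e^(−t/τ).
C(102) = 4.09 + (0.0822 − 4.09)·e^(−102/44.880) = 4.09 + (-4.0078)·0.10303 = 3.6771 g/L.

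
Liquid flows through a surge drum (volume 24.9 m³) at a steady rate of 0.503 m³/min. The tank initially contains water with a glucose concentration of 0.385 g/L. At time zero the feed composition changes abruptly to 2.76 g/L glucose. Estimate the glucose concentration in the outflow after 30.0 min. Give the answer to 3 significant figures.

Accumulation = in − out for the solute gives V dC/dt = Q(C_in − C).
Rewrite as dC/dt + C/τ = C_in/τ, τ = V/Q = 49.503 min.
Solution: C(t) = C_in + (C₀ − C_in) e^(−t/τ).
C(30.0) = 2.76 + (0.385 − 2.76)·e^(−30.0/49.503) = 2.76 + (-2.3750)·0.54552 = 1.4644 g/L.

1.46 g/L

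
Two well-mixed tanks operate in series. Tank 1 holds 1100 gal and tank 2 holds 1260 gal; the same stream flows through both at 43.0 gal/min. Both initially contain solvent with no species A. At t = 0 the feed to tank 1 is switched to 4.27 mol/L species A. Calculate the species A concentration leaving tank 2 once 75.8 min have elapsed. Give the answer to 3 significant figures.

3.26 mol/L

Species balance on tank i: dCᵢ/dt = (Cᵢ₋₁ − Cᵢ)/τᵢ with τᵢ = Vᵢ/Q.
τ₁ = 1100/43.0 = 25.581 min; τ₂ = 1260/43.0 = 29.302 min.
Tank 1: C₁ = C_in(1 − e^(−t/τ₁)). Tank 2 (τ₁ ≠ τ₂): C₂ = C_in[1 − (τ₁ e^(−t/τ₁) − τ₂ e^(−t/τ₂))/(τ₁ − τ₂)].
At t = 75.8: e^(−t/τ₁) = 0.051659, e^(−t/τ₂) = 0.075259.
C₂ = 4.27·[1 − (25.581·0.051659 − 29.302·0.075259)/(-3.7209)] = 4.27·0.76249 = 3.2559 mol/L.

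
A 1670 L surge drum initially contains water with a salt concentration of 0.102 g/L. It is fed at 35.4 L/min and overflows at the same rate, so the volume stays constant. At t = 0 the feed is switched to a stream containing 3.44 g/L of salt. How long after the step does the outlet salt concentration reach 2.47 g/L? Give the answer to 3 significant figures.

58.3 min

Accumulation = in − out for the solute gives V dC/dt = Q(C_in − C), so τ = V/Q = 47.175 min.
C(t) = C_in + (C₀ − C_in) e^(−t/τ). Set C = 2.47 and solve for t:
e^(−t/τ) = (C − C_in)/(C₀ − C_in) = (2.47 − 3.44)/(0.102 − 3.44) = 0.29059
t = −τ ln(…) = 47.175 × 1.2358 = 58.301 min.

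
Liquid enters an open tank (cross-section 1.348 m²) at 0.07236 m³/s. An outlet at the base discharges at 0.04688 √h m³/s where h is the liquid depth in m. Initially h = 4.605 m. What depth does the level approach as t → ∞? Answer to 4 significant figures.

2.382 m

Level balance: A dh/dt = 0.07236 − 0.04688 √h. Setting dh/dt = 0:
Q_in = 0.04688 √h_ss ⇒ √h_ss = 0.07236/0.04688 = 1.54352.
h_ss = 1.54352² = 2.38244 m. (Since h₀ = 4.605 m > h_ss, the level will fall toward this value.)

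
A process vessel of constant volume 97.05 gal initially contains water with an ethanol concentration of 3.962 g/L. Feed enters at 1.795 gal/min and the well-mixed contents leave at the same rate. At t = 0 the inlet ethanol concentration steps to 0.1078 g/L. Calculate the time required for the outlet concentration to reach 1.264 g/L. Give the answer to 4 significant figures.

Transient balance on the dissolved component: V dC/dt = Q(C_in − C), so τ = V/Q = 54.0669 min.
C(t) = C_in + (C₀ − C_in) e^(−t/τ). Set C = 1.264 and solve for t:
e^(−t/τ) = (C − C_in)/(C₀ − C_in) = (1.264 − 0.1078)/(3.962 − 0.1078) = 0.299984
t = −τ ln(…) = 54.0669 × 1.20402 = 65.0978 min.

65.10 min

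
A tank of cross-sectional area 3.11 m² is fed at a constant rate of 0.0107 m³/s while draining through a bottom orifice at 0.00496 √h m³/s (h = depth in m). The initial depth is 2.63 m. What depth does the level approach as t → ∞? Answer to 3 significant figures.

A dh/dt = Q_in − 0.00496 √h. Steady state requires inflow = outflow:
Q_in = 0.00496 √h_ss ⇒ √h_ss = 0.0107/0.00496 = 2.1573.
h_ss = 2.1573² = 4.6538 m. (Since h₀ = 2.63 m < h_ss, the level will rise toward this value.)

4.65 m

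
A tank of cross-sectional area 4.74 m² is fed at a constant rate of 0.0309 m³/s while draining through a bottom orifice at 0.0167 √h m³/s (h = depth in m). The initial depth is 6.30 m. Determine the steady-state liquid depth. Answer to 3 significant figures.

3.42 m

Mass balance (ρ constant): A dh/dt = Q_in − 0.0167 √h. At steady state dh/dt = 0:
Q_in = 0.0167 √h_ss ⇒ √h_ss = 0.0309/0.0167 = 1.8503.
h_ss = 1.8503² = 3.4236 m. (Since h₀ = 6.30 m > h_ss, the level will fall toward this value.)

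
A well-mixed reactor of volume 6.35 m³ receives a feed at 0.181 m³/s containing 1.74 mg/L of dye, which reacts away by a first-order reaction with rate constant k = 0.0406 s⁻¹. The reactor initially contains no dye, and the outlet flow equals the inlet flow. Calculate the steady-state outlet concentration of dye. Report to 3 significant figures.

Accumulation = in − out − consumed: V dC/dt = Q C_in − Q C − k V C.
Steady state (dC/dt = 0): C_ss = Q C_in/(Q + kV) = C_in/(1 + kV/Q).
C_ss = 0.181·1.74/(0.181 + 0.0406·6.35) = 0.31494/0.43881 = 0.71771 mg/L.

0.718 mg/L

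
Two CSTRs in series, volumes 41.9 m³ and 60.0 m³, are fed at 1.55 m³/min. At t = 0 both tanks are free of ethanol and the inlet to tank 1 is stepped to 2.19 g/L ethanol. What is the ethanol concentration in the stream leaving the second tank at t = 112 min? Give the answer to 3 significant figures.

1.87 g/L

Time constants: τᵢ = Vᵢ/Q for each well-mixed tank.
τ₁ = 41.9/1.55 = 27.032 min; τ₂ = 60.0/1.55 = 38.710 min.
Tank 1: C₁ = C_in(1 − e^(−t/τ₁)). Tank 2 (τ₁ ≠ τ₂): C₂ = C_in[1 − (τ₁ e^(−t/τ₁) − τ₂ e^(−t/τ₂))/(τ₁ − τ₂)].
At t = 112: e^(−t/τ₁) = 0.015872, e^(−t/τ₂) = 0.055391.
C₂ = 2.19·[1 − (27.032·0.015872 − 38.710·0.055391)/(-11.677)] = 2.19·0.85312 = 1.8683 g/L.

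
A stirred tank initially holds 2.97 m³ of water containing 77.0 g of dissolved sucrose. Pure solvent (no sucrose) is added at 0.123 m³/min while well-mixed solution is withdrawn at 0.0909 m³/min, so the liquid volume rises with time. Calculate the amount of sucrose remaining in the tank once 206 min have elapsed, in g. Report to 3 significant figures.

2.79 g

Total volume: dV/dt = Q_in − Q_out = 0.032100 m³/min, so V(t) = 2.97 + 0.032100 t and V(206) = 9.5826 m³.
No sucrose enters, so dm/dt = −Q_out · (m/V).
Separate: dm/m = −Q_out dt/V(t) ⇒ ln(m/m₀) = −(Q_out/(Q_in−Q_out)) ln(V/V₀).
m = m₀ (V₀/V)^(Q_out/(Q_in−Q_out)) = 77.0 × (2.97/9.5826)^(2.8318) = 2.7918 g.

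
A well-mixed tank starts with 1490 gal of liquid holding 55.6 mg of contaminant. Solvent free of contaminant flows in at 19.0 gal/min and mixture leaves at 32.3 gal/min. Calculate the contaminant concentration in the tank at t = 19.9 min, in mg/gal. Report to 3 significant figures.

Let m(t) be the amount of contaminant. Volume: V(t) = V₀ + (Q_in − Q_out) t = 1490 − 13.300 t; V(19.9) = 1225.3 gal.
Solute balance: dm/dt = 0 − Q_out C = −Q_out m/V(t).
Separate: dm/m = −Q_out dt/V(t) ⇒ ln(m/m₀) = −(Q_out/(Q_in−Q_out)) ln(V/V₀).
m = m₀ (V₀/V)^(Q_out/(Q_in−Q_out)) = 55.6 × (1490/1225.3)^(-2.4286) = 34.579 mg.
C = m/V = 34.579/1225.3 = 0.028220 mg/gal.

0.0282 mg/gal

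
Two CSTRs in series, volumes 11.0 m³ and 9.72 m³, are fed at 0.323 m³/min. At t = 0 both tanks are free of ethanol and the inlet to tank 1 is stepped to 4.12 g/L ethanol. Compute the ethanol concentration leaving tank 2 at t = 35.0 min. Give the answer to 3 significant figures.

1.23 g/L

Time constants: τᵢ = Vᵢ/Q for each well-mixed tank.
τ₁ = 11.0/0.323 = 34.056 min; τ₂ = 9.72/0.323 = 30.093 min.
Tank 1: C₁ = C_in(1 − e^(−t/τ₁)). Tank 2 (τ₁ ≠ τ₂): C₂ = C_in[1 − (τ₁ e^(−t/τ₁) − τ₂ e^(−t/τ₂))/(τ₁ − τ₂)].
At t = 35.0: e^(−t/τ₁) = 0.35782, e^(−t/τ₂) = 0.31253.
C₂ = 4.12·[1 − (34.056·0.35782 − 30.093·0.31253)/(3.9628)] = 4.12·0.29824 = 1.2287 g/L.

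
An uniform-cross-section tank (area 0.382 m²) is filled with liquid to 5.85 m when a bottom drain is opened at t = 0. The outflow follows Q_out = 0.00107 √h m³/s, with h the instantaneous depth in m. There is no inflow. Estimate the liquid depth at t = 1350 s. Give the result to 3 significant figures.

Accumulation of liquid (constant cross-section A): A dh/dt = −0.00107 √h.
This is separable: 2 d(√h)/dt = −0.00107/A, so √h = √h₀ − (0.00107/(2A)) t.
√h = √5.85 − 0.00107·1350/(2·0.382) = 2.4187 − 1.8907 = 0.52797.
h = 0.52797² = 0.27875 m.

0.279 m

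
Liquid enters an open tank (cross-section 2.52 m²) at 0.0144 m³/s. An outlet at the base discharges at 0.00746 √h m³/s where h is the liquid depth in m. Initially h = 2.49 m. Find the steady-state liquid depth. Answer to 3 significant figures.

A dh/dt = Q_in − 0.00746 √h. Steady state requires inflow = outflow:
Q_in = 0.00746 √h_ss ⇒ √h_ss = 0.0144/0.00746 = 1.9303.
h_ss = 1.9303² = 3.7260 m. (Since h₀ = 2.49 m < h_ss, the level will rise toward this value.)

3.73 m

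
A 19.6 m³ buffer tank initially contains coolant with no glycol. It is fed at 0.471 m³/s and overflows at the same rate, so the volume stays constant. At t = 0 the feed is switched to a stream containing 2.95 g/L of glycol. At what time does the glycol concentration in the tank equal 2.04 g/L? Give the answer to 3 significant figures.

Species balance: V dC/dt = Q(C_in − C) ⇒ τ = V/Q = 41.614 s.
C(t) = C_in + (C₀ − C_in) e^(−t/τ). Set C = 2.04 and solve for t:
e^(−t/τ) = (C − C_in)/(C₀ − C_in) = (2.04 − 2.95)/(0 − 2.95) = 0.30847
t = −τ ln(…) = 41.614 × 1.1761 = 48.942 s.

48.9 s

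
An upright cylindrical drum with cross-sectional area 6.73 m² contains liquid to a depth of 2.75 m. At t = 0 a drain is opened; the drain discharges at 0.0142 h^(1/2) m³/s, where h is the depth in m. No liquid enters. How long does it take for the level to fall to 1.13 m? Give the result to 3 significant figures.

With no inflow, A dh/dt = −0.0142 √h.
Separate and integrate: 2(√h − √h₀) = −(0.0142/A) t.
t = 2A(√h₀ − √h)/0.0142 = 2·6.73·(√2.75 − √1.13)/0.0142
  = 13.460 × (1.6583 − 1.0630) / 0.0142 = 564.28 s.

564 s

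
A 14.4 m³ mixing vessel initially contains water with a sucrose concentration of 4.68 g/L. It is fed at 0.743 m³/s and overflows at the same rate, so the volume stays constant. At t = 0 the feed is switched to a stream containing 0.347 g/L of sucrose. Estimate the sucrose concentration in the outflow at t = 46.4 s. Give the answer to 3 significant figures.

Accumulation = in − out for the solute gives V dC/dt = Q(C_in − C).
Time constant τ = V/Q = 14.4/0.743 = 19.381 s.
Solution: C(t) = C_in + (C₀ − C_in) e^(−t/τ).
C(46.4) = 0.347 + (4.68 − 0.347)·e^(−46.4/19.381) = 0.347 + (4.3330)·0.091254 = 0.74240 g/L.

0.742 g/L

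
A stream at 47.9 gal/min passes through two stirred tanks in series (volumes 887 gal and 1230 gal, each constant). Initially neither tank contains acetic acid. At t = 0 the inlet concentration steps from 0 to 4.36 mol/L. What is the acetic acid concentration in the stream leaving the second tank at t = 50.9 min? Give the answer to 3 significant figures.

Each tank obeys Vᵢ dCᵢ/dt = Q(Cᵢ₋₁ − Cᵢ), so τᵢ = Vᵢ/Q.
τ₁ = 887/47.9 = 18.518 min; τ₂ = 1230/47.9 = 25.678 min.
Tank 1: C₁ = C_in(1 − e^(−t/τ₁)). Tank 2 (τ₁ ≠ τ₂): C₂ = C_in[1 − (τ₁ e^(−t/τ₁) − τ₂ e^(−t/τ₂))/(τ₁ − τ₂)].
At t = 50.9: e^(−t/τ₁) = 0.064010, e^(−t/τ₂) = 0.13777.
C₂ = 4.36·[1 − (18.518·0.064010 − 25.678·0.13777)/(-7.1608)] = 4.36·0.67150 = 2.9278 mol/L.

2.93 mol/L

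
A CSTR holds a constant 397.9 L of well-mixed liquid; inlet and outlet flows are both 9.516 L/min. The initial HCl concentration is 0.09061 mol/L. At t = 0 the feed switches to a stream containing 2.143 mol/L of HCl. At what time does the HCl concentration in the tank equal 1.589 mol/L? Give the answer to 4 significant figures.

54.76 min

Species balance: V dC/dt = Q(C_in − C) ⇒ τ = V/Q = 41.8138 min.
C(t) = C_in + (C₀ − C_in) e^(−t/τ). Set C = 1.589 and solve for t:
e^(−t/τ) = (C − C_in)/(C₀ − C_in) = (1.589 − 2.143)/(0.09061 − 2.143) = 0.269929
t = −τ ln(…) = 41.8138 × 1.30960 = 54.7592 min.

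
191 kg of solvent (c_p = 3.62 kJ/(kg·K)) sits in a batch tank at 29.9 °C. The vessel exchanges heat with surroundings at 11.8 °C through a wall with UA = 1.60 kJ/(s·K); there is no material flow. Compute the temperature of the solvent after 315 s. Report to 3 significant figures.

20.5 °C

Lumped-capacitance energy balance: M c_p dT/dt = UA(T_amb − T).
dT/dt = (T_ss − T)/τ with T_ss = T_amb = 11.800 °C, τ = M c_p/UA = 191·3.62/1.60 = 432.14 s.
Solution: T(t) = T_ss + (T₀ − T_ss) e^(−t/τ).
T(315) = 11.800 + (18.100)·0.48242 = 20.532 °C.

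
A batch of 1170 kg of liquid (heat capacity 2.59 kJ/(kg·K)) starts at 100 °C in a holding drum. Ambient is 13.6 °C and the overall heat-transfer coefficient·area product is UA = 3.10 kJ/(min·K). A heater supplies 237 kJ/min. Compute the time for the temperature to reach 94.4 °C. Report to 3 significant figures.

M c_p dT/dt = −UA(T − T_amb) + Q̇.
τ = M c_p/UA = 977.52 min; T_ss = T_amb + Q̇/UA = 13.6 + 237/3.10 = 90.052 °C.
T(t) = T_ss + (T₀ − T_ss)e^(−t/τ); set T = 94.4:
t = −τ ln[(T − T_ss)/(T₀ − T_ss)] = −977.52 · ln(0.43709) = 809.00 min.

809 min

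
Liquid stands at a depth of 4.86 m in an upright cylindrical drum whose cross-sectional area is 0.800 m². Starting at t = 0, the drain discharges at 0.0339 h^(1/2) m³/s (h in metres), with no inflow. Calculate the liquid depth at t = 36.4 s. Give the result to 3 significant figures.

A dh/dt = −Q_out = −0.0339 √h.
Separate and integrate: 2(√h − √h₀) = −(0.0339/A) t.
√h = √4.86 − 0.0339·36.4/(2·0.800) = 2.2045 − 0.77122 = 1.4333.
h = 1.4333² = 2.0544 m.

2.05 m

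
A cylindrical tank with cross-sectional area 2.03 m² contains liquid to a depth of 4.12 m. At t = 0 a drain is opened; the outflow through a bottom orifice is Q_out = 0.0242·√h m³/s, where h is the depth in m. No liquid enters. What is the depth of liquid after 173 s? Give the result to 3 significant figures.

With no inflow, A dh/dt = −0.0242 √h.
∫ h^(−1/2) dh = −(0.0242/A) ∫ dt, giving 2√h = 2√h₀ − (0.0242/A) t.
√h = √4.12 − 0.0242·173/(2·2.03) = 2.0298 − 1.0312 = 0.99860.
h = 0.99860² = 0.99719 m.

0.997 m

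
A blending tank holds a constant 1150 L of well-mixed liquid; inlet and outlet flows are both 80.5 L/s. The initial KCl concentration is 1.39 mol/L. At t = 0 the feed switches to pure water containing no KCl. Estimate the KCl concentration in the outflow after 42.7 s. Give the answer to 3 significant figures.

Species balance on the tank: V dC/dt = Q(C_in − C).
Time constant τ = V/Q = 1150/80.5 = 14.286 s.
C approaches C_in exponentially: C(t) = C_in + (C₀ − C_in) e^(−t/τ).
C(42.7) = 0 + (1.39 − 0)·e^(−42.7/14.286) = 0 + (1.3900)·0.050338 = 0.069969 mol/L.

0.0700 mol/L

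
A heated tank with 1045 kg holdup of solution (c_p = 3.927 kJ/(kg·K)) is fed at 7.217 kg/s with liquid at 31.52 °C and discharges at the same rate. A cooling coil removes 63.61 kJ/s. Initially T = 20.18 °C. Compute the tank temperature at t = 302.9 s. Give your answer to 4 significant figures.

M c_p dT/dt = ṁ c_p (T_in − T) − Q̇.
Rearrange: dT/dt = (T_ss − T)/τ with τ = M/ṁ = 144.797 s and T_ss = T_in − Q̇/(ṁ c_p) = 29.2756 °C.
Solution: T(t) = T_ss + (T₀ − T_ss) e^(−t/τ).
T(302.9) = 29.2756 + (-9.09556)·e^(−302.9/144.797) = 29.2756 + (-9.09556)·0.123453 = 28.1527 °C.

28.15 °C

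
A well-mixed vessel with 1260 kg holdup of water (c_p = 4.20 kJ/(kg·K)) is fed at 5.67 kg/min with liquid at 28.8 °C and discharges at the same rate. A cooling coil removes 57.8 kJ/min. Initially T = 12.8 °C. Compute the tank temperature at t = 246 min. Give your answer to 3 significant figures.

M c_p dT/dt = ṁ c_p (T_in − T) − Q̇.
Rearrange: dT/dt = (T_ss − T)/τ with τ = M/ṁ = 222.22 min and T_ss = T_in − Q̇/(ṁ c_p) = 26.373 °C.
This is linear first-order; T(t) = T_ss + (T₀ − T_ss) e^(−t/τ).
T(246) = 26.373 + (-13.573)·e^(−246/222.22) = 26.373 + (-13.573)·0.33055 = 21.886 °C.

21.9 °C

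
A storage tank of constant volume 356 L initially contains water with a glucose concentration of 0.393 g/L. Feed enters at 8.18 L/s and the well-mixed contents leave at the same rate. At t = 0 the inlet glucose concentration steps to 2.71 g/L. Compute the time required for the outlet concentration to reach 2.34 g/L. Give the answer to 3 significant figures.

Species balance: V dC/dt = Q(C_in − C) ⇒ τ = V/Q = 43.521 s.
C(t) = C_in + (C₀ − C_in) e^(−t/τ). Set C = 2.34 and solve for t:
e^(−t/τ) = (C − C_in)/(C₀ − C_in) = (2.34 − 2.71)/(0.393 − 2.71) = 0.15969
t = −τ ln(…) = 43.521 × 1.8345 = 79.840 s.

79.8 s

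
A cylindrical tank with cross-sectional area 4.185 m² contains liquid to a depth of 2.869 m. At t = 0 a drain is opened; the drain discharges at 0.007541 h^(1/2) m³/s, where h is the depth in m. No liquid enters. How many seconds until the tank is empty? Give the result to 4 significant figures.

1880 s

A dh/dt = −Q_out = −0.007541 √h.
Separate and integrate: 2(√h − √h₀) = −(0.007541/A) t.
Tank is empty when √h = 0: t_empty = 2A√h₀/0.007541.
t_empty = 2·4.185·√2.869/0.007541 = 8.37000·1.69381/0.007541 = 1880.02 s.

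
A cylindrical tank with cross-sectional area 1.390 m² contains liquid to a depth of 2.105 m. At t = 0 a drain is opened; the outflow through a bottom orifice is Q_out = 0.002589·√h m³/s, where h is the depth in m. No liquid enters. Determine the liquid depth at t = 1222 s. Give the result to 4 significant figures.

0.09786 m

With no inflow, A dh/dt = −0.002589 √h.
This is separable: 2 d(√h)/dt = −0.002589/A, so √h = √h₀ − (0.002589/(2A)) t.
√h = √2.105 − 0.002589·1222/(2·1.390) = 1.45086 − 1.13804 = 0.312819.
h = 0.312819² = 0.0978560 m.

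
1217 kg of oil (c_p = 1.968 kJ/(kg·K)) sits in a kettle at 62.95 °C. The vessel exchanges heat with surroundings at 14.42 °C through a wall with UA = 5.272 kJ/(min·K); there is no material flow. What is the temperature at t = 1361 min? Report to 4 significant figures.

16.85 °C

M c_p dT/dt = −UA(T − T_amb).
dT/dt = (T_ss − T)/τ with T_ss = T_amb = 14.4200 °C, τ = M c_p/UA = 1217·1.968/5.272 = 454.297 min.
T approaches T_ss exponentially: T(t) = T_ss + (T₀ − T_ss) e^(−t/τ).
T(1361) = 14.4200 + (48.5300)·0.0499949 = 16.8463 °C.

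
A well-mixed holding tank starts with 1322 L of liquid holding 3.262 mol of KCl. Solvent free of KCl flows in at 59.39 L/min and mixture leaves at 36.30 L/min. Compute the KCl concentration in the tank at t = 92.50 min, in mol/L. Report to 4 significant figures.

0.0002081 mol/L

Let m(t) be the amount of KCl. Volume: V(t) = V₀ + (Q_in − Q_out) t = 1322 + 23.0900 t; V(92.50) = 3457.83 L.
No KCl enters, so dm/dt = −Q_out · (m/V).
Separate: dm/m = −Q_out dt/V(t) ⇒ ln(m/m₀) = −(Q_out/(Q_in−Q_out)) ln(V/V₀).
m = m₀ (V₀/V)^(Q_out/(Q_in−Q_out)) = 3.262 × (1322/3457.83)^(1.57211) = 0.719475 mol.
C = m/V = 0.719475/3457.83 = 0.000208072 mol/L.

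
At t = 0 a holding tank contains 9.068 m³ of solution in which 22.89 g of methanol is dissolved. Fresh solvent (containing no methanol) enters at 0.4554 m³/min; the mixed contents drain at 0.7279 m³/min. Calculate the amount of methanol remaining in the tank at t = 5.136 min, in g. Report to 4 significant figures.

14.63 g

Total volume: dV/dt = Q_in − Q_out = -0.272500 m³/min, so V(t) = 9.068 − 0.272500 t and V(5.136) = 7.66844 m³.
Solute balance: dm/dt = 0 − Q_out C = −Q_out m/V(t).
dm/m = −Q_out dt/(V₀ − 0.272500 t); integrating gives ln(m/m₀) = −(Q_out/(Q_in−Q_out)) ln(V/V₀).
m = m₀ (V₀/V)^(Q_out/(Q_in−Q_out)) = 22.89 × (9.068/7.66844)^(-2.67119) = 14.6275 g.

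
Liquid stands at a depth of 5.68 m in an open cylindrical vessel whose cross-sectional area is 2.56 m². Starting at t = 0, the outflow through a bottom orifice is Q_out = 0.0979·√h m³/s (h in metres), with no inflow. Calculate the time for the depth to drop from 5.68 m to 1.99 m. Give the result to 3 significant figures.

50.9 s

Unsteady balance on liquid volume: A dh/dt = −0.0979 √h.
Separate and integrate: 2(√h − √h₀) = −(0.0979/A) t.
t = 2A(√h₀ − √h)/0.0979 = 2·2.56·(√5.68 − √1.99)/0.0979
  = 5.1200 × (2.3833 − 1.4107) / 0.0979 = 50.865 s.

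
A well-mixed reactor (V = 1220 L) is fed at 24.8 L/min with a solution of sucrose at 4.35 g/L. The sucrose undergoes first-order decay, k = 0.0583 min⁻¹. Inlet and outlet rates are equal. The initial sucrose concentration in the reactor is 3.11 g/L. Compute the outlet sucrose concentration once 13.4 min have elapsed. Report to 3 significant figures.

V dC/dt = Q(C_in − C) − k V C.
dC/dt = (Q/V) C_in − (Q/V + k) C; effective rate a = Q/V + k = 0.020328 + 0.0583 = 0.078628 min⁻¹.
C_ss = Q C_in/(Q + kV) = 1.1246 g/L; C(t) = C_ss + (C₀ − C_ss) e^(−a t).
C(13.4) = 1.1246 + (1.9854)·e^(−0.078628·13.4) = 1.1246 + (1.9854)·0.34868 = 1.8169 g/L.

1.82 g/L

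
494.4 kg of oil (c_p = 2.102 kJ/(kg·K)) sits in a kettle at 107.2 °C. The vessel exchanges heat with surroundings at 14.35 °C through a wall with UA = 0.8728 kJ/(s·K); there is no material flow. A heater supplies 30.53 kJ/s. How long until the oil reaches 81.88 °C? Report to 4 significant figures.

Lumped-capacitance energy balance: M c_p dT/dt = UA(T_amb − T) + Q̇.
τ = M c_p/UA = 1190.68 s; T_ss = T_amb + Q̇/UA = 14.35 + 30.53/0.8728 = 49.3294 °C.
T(t) = T_ss + (T₀ − T_ss)e^(−t/τ); set T = 81.88:
t = −τ ln[(T − T_ss)/(T₀ − T_ss)] = −1190.68 · ln(0.562472) = 685.135 s.

685.1 s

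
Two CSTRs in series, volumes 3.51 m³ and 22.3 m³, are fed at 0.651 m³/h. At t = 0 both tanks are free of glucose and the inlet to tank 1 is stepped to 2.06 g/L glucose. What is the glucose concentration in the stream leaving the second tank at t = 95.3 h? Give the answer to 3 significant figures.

Each tank obeys Vᵢ dCᵢ/dt = Q(Cᵢ₋₁ − Cᵢ), so τᵢ = Vᵢ/Q.
τ₁ = 3.51/0.651 = 5.3917 h; τ₂ = 22.3/0.651 = 34.255 h.
Tank 1: C₁ = C_in(1 − e^(−t/τ₁)). Tank 2 (τ₁ ≠ τ₂): C₂ = C_in[1 − (τ₁ e^(−t/τ₁) − τ₂ e^(−t/τ₂))/(τ₁ − τ₂)].
At t = 95.3: e^(−t/τ₁) = 2.1072e-08, e^(−t/τ₂) = 0.061910.
C₂ = 2.06·[1 − (5.3917·2.1072e-08 − 34.255·0.061910)/(-28.863)] = 2.06·0.92653 = 1.9086 g/L.

1.91 g/L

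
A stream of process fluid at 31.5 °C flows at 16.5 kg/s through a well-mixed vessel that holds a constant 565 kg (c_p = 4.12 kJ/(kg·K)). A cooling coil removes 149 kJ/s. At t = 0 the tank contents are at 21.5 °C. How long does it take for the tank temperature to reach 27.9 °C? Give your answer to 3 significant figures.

58.7 s

Energy balance: M c_p dT/dt = ṁ c_p (T_in − T) − 149.
τ = M/ṁ = 34.242 s; T_ss = T_in − Q̇/(ṁ c_p) = 29.308 °C.
T(t) = T_ss + (T₀ − T_ss) e^(−t/τ). Set T = 27.9:
e^(−t/τ) = (27.9 − 29.308)/(21.5 − 29.308) = 0.18035
t = −34.242 · ln(0.18035) = 58.653 s.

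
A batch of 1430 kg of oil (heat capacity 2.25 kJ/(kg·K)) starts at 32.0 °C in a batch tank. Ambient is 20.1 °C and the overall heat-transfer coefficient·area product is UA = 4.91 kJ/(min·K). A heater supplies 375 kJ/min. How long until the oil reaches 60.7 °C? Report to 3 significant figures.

386 min

M c_p dT/dt = −UA(T − T_amb) + Q̇.
τ = M c_p/UA = 655.30 min; T_ss = T_amb + Q̇/UA = 20.1 + 375/4.91 = 96.475 °C.
T(t) = T_ss + (T₀ − T_ss)e^(−t/τ); set T = 60.7:
t = −τ ln[(T − T_ss)/(T₀ − T_ss)] = −655.30 · ln(0.55486) = 385.99 min.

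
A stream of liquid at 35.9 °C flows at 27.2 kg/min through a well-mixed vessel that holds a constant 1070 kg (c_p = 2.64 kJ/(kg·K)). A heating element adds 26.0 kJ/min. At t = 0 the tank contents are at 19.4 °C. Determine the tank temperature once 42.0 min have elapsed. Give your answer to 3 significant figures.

Unsteady energy balance on the tank contents: M c_p dT/dt = ṁ c_p (T_in − T) + 26.0.
Rearrange: dT/dt = (T_ss − T)/τ with τ = M/ṁ = 39.338 min and T_ss = T_in + Q̇/(ṁ c_p) = 36.262 °C.
This is linear first-order; T(t) = T_ss + (T₀ − T_ss) e^(−t/τ).
T(42.0) = 36.262 + (-16.862)·e^(−42.0/39.338) = 36.262 + (-16.862)·0.34381 = 30.465 °C.

30.5 °C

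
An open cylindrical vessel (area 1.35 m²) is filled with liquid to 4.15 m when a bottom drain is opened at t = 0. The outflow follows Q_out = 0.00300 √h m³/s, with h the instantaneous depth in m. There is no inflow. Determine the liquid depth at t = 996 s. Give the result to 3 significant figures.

0.866 m

With no inflow, A dh/dt = −0.00300 √h.
Separate and integrate: 2(√h − √h₀) = −(0.00300/A) t.
√h = √4.15 − 0.00300·996/(2·1.35) = 2.0372 − 1.1067 = 0.93049.
h = 0.93049² = 0.86581 m.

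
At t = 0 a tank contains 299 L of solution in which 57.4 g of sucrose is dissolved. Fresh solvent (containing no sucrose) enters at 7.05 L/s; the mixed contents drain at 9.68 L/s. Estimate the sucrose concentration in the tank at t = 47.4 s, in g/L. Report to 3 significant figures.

0.0452 g/L

Total volume: dV/dt = Q_in − Q_out = -2.6300 L/s, so V(t) = 299 − 2.6300 t and V(47.4) = 174.34 L.
Species balance (pure solvent in): dm/dt = −Q_out · m/V(t).
Separate: dm/m = −Q_out dt/V(t) ⇒ ln(m/m₀) = −(Q_out/(Q_in−Q_out)) ln(V/V₀).
m = m₀ (V₀/V)^(Q_out/(Q_in−Q_out)) = 57.4 × (299/174.34)^(-3.6806) = 7.8817 g.
C = m/V = 7.8817/174.34 = 0.045210 g/L.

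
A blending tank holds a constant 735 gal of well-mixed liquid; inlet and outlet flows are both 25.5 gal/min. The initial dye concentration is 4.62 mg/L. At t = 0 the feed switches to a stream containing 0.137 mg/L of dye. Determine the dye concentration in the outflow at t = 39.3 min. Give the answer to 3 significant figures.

Accumulation = in − out for the solute gives V dC/dt = Q(C_in − C).
Time constant τ = V/Q = 735/25.5 = 28.824 min.
Integrating: C(t) = C_in + (C₀ − C_in) e^(−t/τ).
C(39.3) = 0.137 + (4.62 − 0.137)·e^(−39.3/28.824) = 0.137 + (4.4830)·0.25577 = 1.2836 mg/L.

1.28 mg/L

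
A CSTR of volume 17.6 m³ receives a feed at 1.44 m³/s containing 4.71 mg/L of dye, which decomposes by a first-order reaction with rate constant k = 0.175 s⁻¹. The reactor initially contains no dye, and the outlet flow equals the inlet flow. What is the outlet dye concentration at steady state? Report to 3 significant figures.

1.50 mg/L

V dC/dt = Q(C_in − C) − k V C.
Steady state (dC/dt = 0): C_ss = Q C_in/(Q + kV) = C_in/(1 + kV/Q).
C_ss = 1.44·4.71/(1.44 + 0.175·17.6) = 6.7824/4.5200 = 1.5005 mg/L.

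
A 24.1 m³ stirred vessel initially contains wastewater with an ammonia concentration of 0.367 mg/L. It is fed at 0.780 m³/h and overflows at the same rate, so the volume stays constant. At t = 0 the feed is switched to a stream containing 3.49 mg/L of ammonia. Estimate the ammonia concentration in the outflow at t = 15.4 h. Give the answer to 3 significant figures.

Unsteady species balance (constant V, well mixed): V dC/dt = Q(C_in − C).
Time constant τ = V/Q = 24.1/0.780 = 30.897 h.
This is linear first-order; C(t) = C_in + (C₀ − C_in) e^(−t/τ).
C(15.4) = 3.49 + (0.367 − 3.49)·e^(−15.4/30.897) = 3.49 + (-3.1230)·0.60749 = 1.5928 mg/L.

1.59 mg/L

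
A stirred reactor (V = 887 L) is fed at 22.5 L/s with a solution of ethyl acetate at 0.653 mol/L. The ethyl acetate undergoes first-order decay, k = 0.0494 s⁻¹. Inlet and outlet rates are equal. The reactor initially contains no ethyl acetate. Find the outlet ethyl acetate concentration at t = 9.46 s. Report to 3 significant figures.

Accumulation = in − out − consumed: V dC/dt = Q C_in − Q C − k V C.
This is linear with rate a = Q/V + k = 0.074766 s⁻¹.
C_ss = Q C_in/(Q + kV) = 0.22155 mol/L; C(t) = C_ss + (C₀ − C_ss) e^(−a t).
C(9.46) = 0.22155 + (-0.22155)·e^(−0.074766·9.46) = 0.22155 + (-0.22155)·0.49298 = 0.11233 mol/L.

0.112 mol/L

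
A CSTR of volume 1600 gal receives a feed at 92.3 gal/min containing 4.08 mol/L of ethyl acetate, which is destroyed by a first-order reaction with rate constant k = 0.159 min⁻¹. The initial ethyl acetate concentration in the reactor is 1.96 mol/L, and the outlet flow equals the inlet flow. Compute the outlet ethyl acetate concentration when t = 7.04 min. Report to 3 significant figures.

1.28 mol/L

Species balance: V dC/dt = Q C_in − Q C − k V C.
dC/dt = (Q/V) C_in − (Q/V + k) C; effective rate a = Q/V + k = 0.057687 + 0.159 = 0.21669 min⁻¹.
C_ss = Q C_in/(Q + kV) = 1.0862 mol/L; C(t) = C_ss + (C₀ − C_ss) e^(−a t).
C(7.04) = 1.0862 + (0.87380)·e^(−0.21669·7.04) = 1.0862 + (0.87380)·0.21752 = 1.2763 mol/L.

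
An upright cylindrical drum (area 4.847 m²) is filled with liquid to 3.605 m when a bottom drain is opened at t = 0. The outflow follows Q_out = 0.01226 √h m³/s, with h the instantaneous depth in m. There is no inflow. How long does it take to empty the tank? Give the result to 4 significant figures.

1501 s

With no inflow, A dh/dt = −0.01226 √h.
This is separable: 2 d(√h)/dt = −0.01226/A, so √h = √h₀ − (0.01226/(2A)) t.
Tank is empty when √h = 0: t_empty = 2A√h₀/0.01226.
t_empty = 2·4.847·√3.605/0.01226 = 9.69400·1.89868/0.01226 = 1501.29 s.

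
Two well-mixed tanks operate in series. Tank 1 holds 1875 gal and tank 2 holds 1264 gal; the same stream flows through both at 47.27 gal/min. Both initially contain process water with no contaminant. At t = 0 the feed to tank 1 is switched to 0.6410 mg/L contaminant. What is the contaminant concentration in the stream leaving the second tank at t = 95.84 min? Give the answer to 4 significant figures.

Time constants: τᵢ = Vᵢ/Q for each well-mixed tank.
τ₁ = 1875/47.27 = 39.6657 min; τ₂ = 1264/47.27 = 26.7400 min.
Solving the cascade with C₁(0)=C₂(0)=0 gives C₂(t) = C_in[1 − (τ₁ e^(−t/τ₁) − τ₂ e^(−t/τ₂))/(τ₁ − τ₂)].
At t = 95.84: e^(−t/τ₁) = 0.0892610, e^(−t/τ₂) = 0.0277604.
C₂ = 0.6410·[1 − (39.6657·0.0892610 − 26.7400·0.0277604)/(12.9257)] = 0.6410·0.783510 = 0.502230 mg/L.

0.5022 mg/L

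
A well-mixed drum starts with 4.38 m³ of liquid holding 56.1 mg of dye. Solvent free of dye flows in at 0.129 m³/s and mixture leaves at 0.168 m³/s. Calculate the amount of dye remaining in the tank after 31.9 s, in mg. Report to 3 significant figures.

Let m(t) be the amount of dye. Volume: V(t) = V₀ + (Q_in − Q_out) t = 4.38 − 0.039000 t; V(31.9) = 3.1359 m³.
Species balance (pure solvent in): dm/dt = −Q_out · m/V(t).
Separate: dm/m = −Q_out dt/V(t) ⇒ ln(m/m₀) = −(Q_out/(Q_in−Q_out)) ln(V/V₀).
m = m₀ (V₀/V)^(Q_out/(Q_in−Q_out)) = 56.1 × (4.38/3.1359)^(-4.3077) = 13.300 mg.

13.3 mg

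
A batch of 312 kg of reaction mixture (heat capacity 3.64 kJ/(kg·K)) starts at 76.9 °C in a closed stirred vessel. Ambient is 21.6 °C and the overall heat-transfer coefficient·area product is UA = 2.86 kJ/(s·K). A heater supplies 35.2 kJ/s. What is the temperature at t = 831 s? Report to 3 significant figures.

39.2 °C

Heat balance on the well-mixed liquid: M c_p dT/dt = −UA(T − T_amb) + Q̇.
dT/dt = (T_ss − T)/τ with T_ss = T_amb + Q̇/UA = 21.6 + 35.2/2.86 = 33.908 °C, τ = M c_p/UA = 312·3.64/2.86 = 397.09 s.
This is linear first-order; T(t) = T_ss + (T₀ − T_ss) e^(−t/τ).
T(831) = 33.908 + (42.992)·0.12335 = 39.211 °C.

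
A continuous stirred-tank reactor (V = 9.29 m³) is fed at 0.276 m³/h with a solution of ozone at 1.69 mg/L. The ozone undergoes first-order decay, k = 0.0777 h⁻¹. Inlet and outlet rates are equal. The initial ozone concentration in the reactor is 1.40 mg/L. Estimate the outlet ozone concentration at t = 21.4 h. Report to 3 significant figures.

Species balance: V dC/dt = Q C_in − Q C − k V C.
This is linear with rate a = Q/V + k = 0.10741 h⁻¹.
C_ss = Q C_in/(Q + kV) = 0.46745 mg/L; C(t) = C_ss + (C₀ − C_ss) e^(−a t).
C(21.4) = 0.46745 + (0.93255)·e^(−0.10741·21.4) = 0.46745 + (0.93255)·0.10040 = 0.56108 mg/L.

0.561 mg/L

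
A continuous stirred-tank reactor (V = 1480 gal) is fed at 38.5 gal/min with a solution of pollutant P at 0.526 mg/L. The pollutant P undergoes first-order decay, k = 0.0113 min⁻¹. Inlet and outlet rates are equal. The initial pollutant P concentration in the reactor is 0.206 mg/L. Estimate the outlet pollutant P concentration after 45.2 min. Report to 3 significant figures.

0.337 mg/L

V dC/dt = Q(C_in − C) − k V C.
This is linear with rate a = Q/V + k = 0.037314 min⁻¹.
C_ss = Q C_in/(Q + kV) = 0.36671 mg/L; C(t) = C_ss + (C₀ − C_ss) e^(−a t).
C(45.2) = 0.36671 + (-0.16071)·e^(−0.037314·45.2) = 0.36671 + (-0.16071)·0.18515 = 0.33695 mg/L.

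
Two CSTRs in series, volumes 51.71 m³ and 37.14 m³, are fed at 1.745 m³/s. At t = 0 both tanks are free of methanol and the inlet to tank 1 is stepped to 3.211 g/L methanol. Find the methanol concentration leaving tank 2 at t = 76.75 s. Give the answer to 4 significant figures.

2.578 g/L

Each tank obeys Vᵢ dCᵢ/dt = Q(Cᵢ₋₁ − Cᵢ), so τᵢ = Vᵢ/Q.
τ₁ = 51.71/1.745 = 29.6332 s; τ₂ = 37.14/1.745 = 21.2837 s.
Solving the cascade with C₁(0)=C₂(0)=0 gives C₂(t) = C_in[1 − (τ₁ e^(−t/τ₁) − τ₂ e^(−t/τ₂))/(τ₁ − τ₂)].
At t = 76.75: e^(−t/τ₁) = 0.0750203, e^(−t/τ₂) = 0.0271589.
C₂ = 3.211·[1 − (29.6332·0.0750203 − 21.2837·0.0271589)/(8.34957)] = 3.211·0.802978 = 2.57836 g/L.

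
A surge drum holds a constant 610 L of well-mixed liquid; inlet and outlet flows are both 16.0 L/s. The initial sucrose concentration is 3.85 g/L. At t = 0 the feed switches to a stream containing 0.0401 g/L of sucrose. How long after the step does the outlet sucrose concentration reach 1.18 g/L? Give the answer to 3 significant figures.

46.0 s

Species balance on the tank: V dC/dt = Q(C_in − C), so τ = V/Q = 38.125 s.
C(t) = C_in + (C₀ − C_in) e^(−t/τ). Set C = 1.18 and solve for t:
e^(−t/τ) = (C − C_in)/(C₀ − C_in) = (1.18 − 0.0401)/(3.85 − 0.0401) = 0.29919
t = −τ ln(…) = 38.125 × 1.2067 = 46.004 s.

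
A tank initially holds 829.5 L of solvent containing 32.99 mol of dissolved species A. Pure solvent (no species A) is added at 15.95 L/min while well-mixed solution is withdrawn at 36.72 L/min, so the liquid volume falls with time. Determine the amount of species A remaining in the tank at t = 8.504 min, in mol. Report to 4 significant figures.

Let m(t) be the amount of species A. Volume: V(t) = V₀ + (Q_in − Q_out) t = 829.5 − 20.7700 t; V(8.504) = 652.872 L.
Species balance (pure solvent in): dm/dt = −Q_out · m/V(t).
dm/m = −Q_out dt/(V₀ − 20.7700 t); integrating gives ln(m/m₀) = −(Q_out/(Q_in−Q_out)) ln(V/V₀).
m = m₀ (V₀/V)^(Q_out/(Q_in−Q_out)) = 32.99 × (829.5/652.872)^(-1.76793) = 21.6042 mol.

21.60 mol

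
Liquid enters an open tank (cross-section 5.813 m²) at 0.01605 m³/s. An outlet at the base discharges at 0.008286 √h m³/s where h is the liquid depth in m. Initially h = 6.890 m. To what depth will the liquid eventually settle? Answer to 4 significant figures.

A dh/dt = Q_in − 0.008286 √h. Steady state requires inflow = outflow:
Q_in = 0.008286 √h_ss ⇒ √h_ss = 0.01605/0.008286 = 1.93700.
h_ss = 1.93700² = 3.75198 m. (Since h₀ = 6.890 m > h_ss, the level will fall toward this value.)

3.752 m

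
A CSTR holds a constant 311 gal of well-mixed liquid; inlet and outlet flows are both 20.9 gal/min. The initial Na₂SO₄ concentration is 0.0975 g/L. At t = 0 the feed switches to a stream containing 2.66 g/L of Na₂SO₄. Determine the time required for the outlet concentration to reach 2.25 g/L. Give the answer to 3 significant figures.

27.3 min

Species balance: V dC/dt = Q(C_in − C) ⇒ τ = V/Q = 14.880 min.
C(t) = C_in + (C₀ − C_in) e^(−t/τ). Set C = 2.25 and solve for t:
e^(−t/τ) = (C − C_in)/(C₀ − C_in) = (2.25 − 2.66)/(0.0975 − 2.66) = 0.16000
t = −τ ln(…) = 14.880 × 1.8326 = 27.270 min.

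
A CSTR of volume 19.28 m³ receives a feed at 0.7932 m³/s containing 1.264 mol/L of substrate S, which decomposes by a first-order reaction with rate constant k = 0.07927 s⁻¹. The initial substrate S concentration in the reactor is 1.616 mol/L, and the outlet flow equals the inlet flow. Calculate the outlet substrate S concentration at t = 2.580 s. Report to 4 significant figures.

Accumulation = in − out − consumed: V dC/dt = Q C_in − Q C − k V C.
dC/dt = (Q/V) C_in − (Q/V + k) C; effective rate a = Q/V + k = 0.0411411 + 0.07927 = 0.120411 s⁻¹.
C_ss = Q C_in/(Q + kV) = 0.431873 mol/L; C(t) = C_ss + (C₀ − C_ss) e^(−a t).
C(2.580) = 0.431873 + (1.18413)·e^(−0.120411·2.580) = 0.431873 + (1.18413)·0.732963 = 1.29979 mol/L.

1.300 mol/L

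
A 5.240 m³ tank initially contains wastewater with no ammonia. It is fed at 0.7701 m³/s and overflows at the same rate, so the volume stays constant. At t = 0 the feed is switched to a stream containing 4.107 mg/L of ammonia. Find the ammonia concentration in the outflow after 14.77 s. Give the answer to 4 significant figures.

Species balance on the tank: V dC/dt = Q(C_in − C).
Rewrite as dC/dt + C/τ = C_in/τ, τ = V/Q = 6.80431 s.
Integrating: C(t) = C_in + (C₀ − C_in) e^(−t/τ).
C(14.77) = 4.107 + (0 − 4.107)·e^(−14.77/6.80431) = 4.107 + (-4.10700)·0.114100 = 3.63839 mg/L.

3.638 mg/L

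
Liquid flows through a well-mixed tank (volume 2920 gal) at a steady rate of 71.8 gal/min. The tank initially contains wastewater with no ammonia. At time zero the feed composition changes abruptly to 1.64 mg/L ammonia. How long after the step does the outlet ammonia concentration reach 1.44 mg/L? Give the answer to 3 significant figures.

85.6 min

Mass balance on the solute (V constant): V dC/dt = Q(C_in − C), so τ = V/Q = 40.669 min.
C(t) = C_in + (C₀ − C_in) e^(−t/τ). Set C = 1.44 and solve for t:
e^(−t/τ) = (C − C_in)/(C₀ − C_in) = (1.44 − 1.64)/(0 − 1.64) = 0.12195
t = −τ ln(…) = 40.669 × 2.1041 = 85.572 min.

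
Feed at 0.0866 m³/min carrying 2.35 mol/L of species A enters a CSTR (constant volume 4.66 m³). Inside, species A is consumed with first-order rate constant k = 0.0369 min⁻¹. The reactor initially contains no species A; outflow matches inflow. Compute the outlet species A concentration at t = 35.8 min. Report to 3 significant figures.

Species balance: V dC/dt = Q C_in − Q C − k V C.
This is linear with rate a = Q/V + k = 0.055484 min⁻¹.
C_ss = Q C_in/(Q + kV) = 0.78711 mol/L; C(t) = C_ss + (C₀ − C_ss) e^(−a t).
C(35.8) = 0.78711 + (-0.78711)·e^(−0.055484·35.8) = 0.78711 + (-0.78711)·0.13720 = 0.67912 mol/L.

0.679 mol/L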